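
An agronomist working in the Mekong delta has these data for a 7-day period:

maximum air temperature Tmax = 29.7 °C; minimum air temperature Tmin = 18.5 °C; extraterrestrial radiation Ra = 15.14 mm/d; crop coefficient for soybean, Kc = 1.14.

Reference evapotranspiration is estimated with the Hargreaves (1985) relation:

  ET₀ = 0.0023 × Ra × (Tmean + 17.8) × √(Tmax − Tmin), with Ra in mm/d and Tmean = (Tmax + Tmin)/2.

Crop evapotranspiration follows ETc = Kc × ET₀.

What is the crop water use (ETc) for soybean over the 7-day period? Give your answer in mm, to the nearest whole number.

Tmean = (29.7 + 18.5)/2 = 24.10 °C
ET₀ = 0.0023 × 15.14 × (24.10 + 17.8) × √11.2 = 0.0023 × 15.14 × 41.90 × 3.3466 = 4.8828 mm/d
ETc = Kc × ET₀ = 1.14 × 4.8828 = 5.5664 mm/d
Over 7 days: 5.5664 × 7 = 38.965 mm

39 mm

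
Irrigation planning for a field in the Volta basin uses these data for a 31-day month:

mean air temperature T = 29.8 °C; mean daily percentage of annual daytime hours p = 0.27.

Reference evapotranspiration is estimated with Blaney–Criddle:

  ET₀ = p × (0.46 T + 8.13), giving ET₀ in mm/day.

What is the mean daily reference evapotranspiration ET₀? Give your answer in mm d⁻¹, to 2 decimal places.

5.90 mm d⁻¹

ET₀ = 0.27 × (0.46 × 29.8 + 8.13) = 0.27 × 21.838 = 5.8963 mm/d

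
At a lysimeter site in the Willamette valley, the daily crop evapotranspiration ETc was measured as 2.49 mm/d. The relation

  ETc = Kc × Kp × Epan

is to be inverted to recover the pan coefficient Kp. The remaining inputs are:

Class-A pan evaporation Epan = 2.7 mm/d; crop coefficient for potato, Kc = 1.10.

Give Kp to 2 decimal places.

0.84

ETc = Kc × Kp × Epan  ⇒  Kp = ETc / (Kc × Epan)
Kp = 2.49 / (1.10 × 2.7) = 2.49 / 2.970 = 0.8384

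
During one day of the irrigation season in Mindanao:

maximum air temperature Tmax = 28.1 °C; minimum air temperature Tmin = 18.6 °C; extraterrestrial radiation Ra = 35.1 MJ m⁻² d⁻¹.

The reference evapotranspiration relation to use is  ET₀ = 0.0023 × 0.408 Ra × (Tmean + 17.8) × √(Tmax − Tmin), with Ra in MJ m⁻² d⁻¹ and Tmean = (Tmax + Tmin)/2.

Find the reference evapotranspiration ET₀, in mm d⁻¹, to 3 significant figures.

Tmean = (28.1 + 18.6)/2 = 23.35 °C
0.408 Ra = 0.408 × 35.1 = 14.3208 mm/d equivalent
ET₀ = 0.0023 × 14.3208 × (23.35 + 17.8) × √9.5 = 0.0023 × 14.3208 × 41.15 × 3.0822 = 4.1776 mm/d

4.18 mm d⁻¹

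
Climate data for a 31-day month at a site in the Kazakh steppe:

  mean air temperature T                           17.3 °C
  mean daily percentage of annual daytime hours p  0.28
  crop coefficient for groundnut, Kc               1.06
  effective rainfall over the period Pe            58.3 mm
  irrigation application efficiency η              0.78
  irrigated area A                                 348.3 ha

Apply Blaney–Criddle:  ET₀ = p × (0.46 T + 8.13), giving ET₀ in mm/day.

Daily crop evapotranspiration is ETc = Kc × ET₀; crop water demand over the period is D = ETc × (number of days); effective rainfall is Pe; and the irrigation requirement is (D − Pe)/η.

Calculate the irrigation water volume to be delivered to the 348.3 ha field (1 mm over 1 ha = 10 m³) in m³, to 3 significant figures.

401000 m³

ET₀ = 0.28 × (0.46 × 17.3 + 8.13) = 0.28 × 16.088 = 4.5046 mm/d
ETc = Kc × ET₀ = 1.06 × 4.5046 = 4.7749 mm/d
Crop demand D = ETc × 31 d = 4.7749 × 31 = 148.022 mm
D − Pe = 148.022 − 58.3 = 89.722 mm
Gross irrigation = 89.722 / 0.78 = 115.028 mm
Volume = 115.028 mm × 348.3 ha × 10 = 400642.5 m³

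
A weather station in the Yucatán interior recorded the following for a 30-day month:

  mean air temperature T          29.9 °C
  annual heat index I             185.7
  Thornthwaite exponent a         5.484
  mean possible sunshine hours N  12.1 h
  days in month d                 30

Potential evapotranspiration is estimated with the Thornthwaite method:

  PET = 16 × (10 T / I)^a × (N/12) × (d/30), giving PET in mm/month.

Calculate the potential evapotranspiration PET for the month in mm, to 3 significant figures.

10T/I = 10 × 29.9 / 185.7 = 1.6101
(10T/I)^a = 1.6101^5.484 = 13.6264
Uncorrected PET = 16 × 13.6264 = 218.022 mm
Correction = (N/12)(d/30) = (12.1/12)(30/30) = 1.0083
PET = 218.022 × 1.0083 = 219.832 mm/month

220 mm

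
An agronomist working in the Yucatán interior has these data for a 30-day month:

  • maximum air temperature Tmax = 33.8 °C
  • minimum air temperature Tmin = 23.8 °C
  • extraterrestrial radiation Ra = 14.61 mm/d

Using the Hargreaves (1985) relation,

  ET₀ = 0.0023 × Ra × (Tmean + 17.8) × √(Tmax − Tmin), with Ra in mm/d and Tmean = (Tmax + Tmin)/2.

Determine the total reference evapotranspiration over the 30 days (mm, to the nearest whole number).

Tmean = (33.8 + 23.8)/2 = 28.80 °C
ET₀ = 0.0023 × 14.61 × (28.80 + 17.8) × √10.0 = 0.0023 × 14.61 × 46.60 × 3.1623 = 4.9518 mm/d
Over 30 days: 4.9518 × 30 = 148.554 mm

149 mm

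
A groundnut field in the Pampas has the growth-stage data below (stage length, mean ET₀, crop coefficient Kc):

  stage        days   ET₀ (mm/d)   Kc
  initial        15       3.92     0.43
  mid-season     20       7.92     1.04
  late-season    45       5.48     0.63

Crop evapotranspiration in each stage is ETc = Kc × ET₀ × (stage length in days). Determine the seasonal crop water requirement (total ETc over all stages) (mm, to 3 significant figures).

345 mm

initial: 0.43 × 3.92 × 15 = 25.28 mm
mid-season: 1.04 × 7.92 × 20 = 164.74 mm
late-season: 0.63 × 5.48 × 45 = 155.36 mm
Seasonal total = 345.38 mm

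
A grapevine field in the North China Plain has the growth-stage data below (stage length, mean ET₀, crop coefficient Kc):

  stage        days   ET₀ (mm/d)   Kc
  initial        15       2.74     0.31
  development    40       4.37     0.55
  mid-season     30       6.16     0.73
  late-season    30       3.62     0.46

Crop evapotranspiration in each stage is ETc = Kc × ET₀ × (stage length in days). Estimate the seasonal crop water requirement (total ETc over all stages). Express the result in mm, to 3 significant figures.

294 mm

initial: 0.31 × 2.74 × 15 = 12.74 mm
development: 0.55 × 4.37 × 40 = 96.14 mm
mid-season: 0.73 × 6.16 × 30 = 134.90 mm
late-season: 0.46 × 3.62 × 30 = 49.96 mm
Seasonal total = 293.74 mm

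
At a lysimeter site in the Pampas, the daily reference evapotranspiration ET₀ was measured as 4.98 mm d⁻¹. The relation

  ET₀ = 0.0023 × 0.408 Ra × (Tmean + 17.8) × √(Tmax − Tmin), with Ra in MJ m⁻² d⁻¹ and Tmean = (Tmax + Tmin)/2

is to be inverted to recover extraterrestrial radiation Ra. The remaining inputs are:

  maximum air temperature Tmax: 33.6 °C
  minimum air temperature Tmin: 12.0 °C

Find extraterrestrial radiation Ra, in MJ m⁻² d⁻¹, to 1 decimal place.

28.1 MJ m⁻² d⁻¹

Tmean = (33.6+12.0)/2 = 22.80 °C; ΔT = 21.6
Ra = ET₀ / [0.0023 × 0.408 × (Tmean+17.8) × √ΔT]
   = 4.98 / (0.0023 × 0.408 × 40.60 × 4.6476) = 28.125 MJ m⁻² d⁻¹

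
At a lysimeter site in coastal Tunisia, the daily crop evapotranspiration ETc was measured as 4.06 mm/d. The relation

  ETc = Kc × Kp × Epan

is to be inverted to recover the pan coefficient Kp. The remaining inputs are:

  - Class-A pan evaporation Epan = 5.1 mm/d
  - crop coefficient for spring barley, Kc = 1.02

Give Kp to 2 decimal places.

0.78

ETc = Kc × Kp × Epan  ⇒  Kp = ETc / (Kc × Epan)
Kp = 4.06 / (1.02 × 5.1) = 4.06 / 5.202 = 0.7805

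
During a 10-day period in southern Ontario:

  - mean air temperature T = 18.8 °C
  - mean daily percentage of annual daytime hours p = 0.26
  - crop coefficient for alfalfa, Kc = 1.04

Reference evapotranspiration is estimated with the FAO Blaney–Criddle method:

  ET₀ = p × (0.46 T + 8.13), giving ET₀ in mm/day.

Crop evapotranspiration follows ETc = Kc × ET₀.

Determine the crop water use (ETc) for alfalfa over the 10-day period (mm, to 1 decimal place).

45.4 mm

ET₀ = 0.26 × (0.46 × 18.8 + 8.13) = 0.26 × 16.778 = 4.3623 mm/d
ETc = Kc × ET₀ = 1.04 × 4.3623 = 4.5368 mm/d
Over 10 days: 4.5368 × 10 = 45.368 mm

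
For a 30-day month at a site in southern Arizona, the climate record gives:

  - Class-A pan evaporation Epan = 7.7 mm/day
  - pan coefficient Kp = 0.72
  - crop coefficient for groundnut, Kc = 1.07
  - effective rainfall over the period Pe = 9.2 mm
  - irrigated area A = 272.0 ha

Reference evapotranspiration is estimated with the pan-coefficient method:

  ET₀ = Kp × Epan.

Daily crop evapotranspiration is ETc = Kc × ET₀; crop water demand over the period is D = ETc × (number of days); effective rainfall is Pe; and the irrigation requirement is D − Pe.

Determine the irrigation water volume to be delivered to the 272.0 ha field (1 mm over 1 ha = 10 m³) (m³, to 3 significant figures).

459000 m³

ET₀ = 0.72 × 7.7 = 5.5440 mm/d
ETc = Kc × ET₀ = 1.07 × 5.5440 = 5.9321 mm/d
Crop demand D = ETc × 30 d = 5.9321 × 30 = 177.963 mm
D − Pe = 177.963 − 9.2 = 168.763 mm
Volume = 168.763 mm × 272.0 ha × 10 = 459035.4 m³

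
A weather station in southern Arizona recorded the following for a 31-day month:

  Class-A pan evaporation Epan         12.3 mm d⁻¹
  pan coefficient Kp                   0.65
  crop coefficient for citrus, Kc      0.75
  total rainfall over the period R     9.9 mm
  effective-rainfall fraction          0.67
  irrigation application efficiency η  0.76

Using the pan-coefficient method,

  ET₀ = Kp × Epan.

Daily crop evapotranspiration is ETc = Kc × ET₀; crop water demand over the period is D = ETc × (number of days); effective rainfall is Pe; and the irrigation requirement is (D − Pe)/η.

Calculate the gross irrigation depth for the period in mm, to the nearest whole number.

ET₀ = 0.65 × 12.3 = 7.9950 mm/d
ETc = Kc × ET₀ = 0.75 × 7.9950 = 5.9963 mm/d
Crop demand D = ETc × 31 d = 5.9963 × 31 = 185.885 mm
Pe = 0.67 × 9.9 = 6.633 mm
D − Pe = 185.885 − 6.633 = 179.252 mm
Gross irrigation = 179.252 / 0.76 = 235.858 mm

236 mm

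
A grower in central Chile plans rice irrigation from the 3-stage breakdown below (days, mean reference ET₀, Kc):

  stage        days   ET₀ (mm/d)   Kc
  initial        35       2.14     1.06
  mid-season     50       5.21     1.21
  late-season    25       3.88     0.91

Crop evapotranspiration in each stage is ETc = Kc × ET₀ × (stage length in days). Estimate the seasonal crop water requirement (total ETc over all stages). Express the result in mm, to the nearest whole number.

initial: 1.06 × 2.14 × 35 = 79.39 mm
mid-season: 1.21 × 5.21 × 50 = 315.21 mm
late-season: 0.91 × 3.88 × 25 = 88.27 mm
Seasonal total = 482.87 mm

483 mm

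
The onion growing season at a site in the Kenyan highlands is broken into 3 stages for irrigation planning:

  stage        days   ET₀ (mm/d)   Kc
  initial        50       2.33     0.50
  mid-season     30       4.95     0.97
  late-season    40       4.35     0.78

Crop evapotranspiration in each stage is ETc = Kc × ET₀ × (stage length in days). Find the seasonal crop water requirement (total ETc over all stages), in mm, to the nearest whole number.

338 mm

initial: 0.50 × 2.33 × 50 = 58.25 mm
mid-season: 0.97 × 4.95 × 30 = 144.05 mm
late-season: 0.78 × 4.35 × 40 = 135.72 mm
Seasonal total = 338.02 mm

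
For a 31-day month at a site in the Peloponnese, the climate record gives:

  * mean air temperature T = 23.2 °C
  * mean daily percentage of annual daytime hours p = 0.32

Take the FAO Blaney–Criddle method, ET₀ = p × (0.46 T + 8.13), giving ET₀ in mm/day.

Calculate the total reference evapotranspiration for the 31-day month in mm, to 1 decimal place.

ET₀ = 0.32 × (0.46 × 23.2 + 8.13) = 0.32 × 18.802 = 6.0166 mm/d
Monthly total = 6.0166 × 31 = 186.515 mm

186.5 mm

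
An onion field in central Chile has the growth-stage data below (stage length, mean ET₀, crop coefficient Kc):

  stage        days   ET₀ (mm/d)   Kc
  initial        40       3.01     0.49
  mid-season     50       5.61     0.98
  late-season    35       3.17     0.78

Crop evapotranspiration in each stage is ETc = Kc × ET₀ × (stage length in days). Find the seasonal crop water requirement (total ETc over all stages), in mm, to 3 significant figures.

420 mm

initial: 0.49 × 3.01 × 40 = 59.00 mm
mid-season: 0.98 × 5.61 × 50 = 274.89 mm
late-season: 0.78 × 3.17 × 35 = 86.54 mm
Seasonal total = 420.43 mm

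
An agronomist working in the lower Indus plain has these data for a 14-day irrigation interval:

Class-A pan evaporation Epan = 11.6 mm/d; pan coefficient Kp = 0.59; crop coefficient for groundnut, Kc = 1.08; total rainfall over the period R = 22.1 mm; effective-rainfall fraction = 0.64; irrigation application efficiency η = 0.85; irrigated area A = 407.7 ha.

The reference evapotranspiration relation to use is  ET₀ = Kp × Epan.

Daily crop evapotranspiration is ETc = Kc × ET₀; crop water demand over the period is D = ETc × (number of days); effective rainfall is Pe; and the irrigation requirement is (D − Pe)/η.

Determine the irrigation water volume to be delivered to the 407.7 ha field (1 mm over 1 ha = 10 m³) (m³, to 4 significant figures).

428500 m³

ET₀ = 0.59 × 11.6 = 6.8440 mm/d
ETc = Kc × ET₀ = 1.08 × 6.8440 = 7.3915 mm/d
Crop demand D = ETc × 14 d = 7.3915 × 14 = 103.481 mm
Pe = 0.64 × 22.1 = 14.144 mm
D − Pe = 103.481 − 14.144 = 89.337 mm
Gross irrigation = 89.337 / 0.85 = 105.102 mm
Volume = 105.102 mm × 407.7 ha × 10 = 428500.9 m³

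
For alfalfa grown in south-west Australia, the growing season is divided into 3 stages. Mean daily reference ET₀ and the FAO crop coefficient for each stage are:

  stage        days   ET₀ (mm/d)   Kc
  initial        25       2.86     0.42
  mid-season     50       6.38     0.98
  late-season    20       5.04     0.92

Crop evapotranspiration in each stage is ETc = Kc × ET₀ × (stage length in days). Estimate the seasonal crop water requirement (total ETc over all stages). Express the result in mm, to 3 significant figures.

435 mm

initial: 0.42 × 2.86 × 25 = 30.03 mm
mid-season: 0.98 × 6.38 × 50 = 312.62 mm
late-season: 0.92 × 5.04 × 20 = 92.74 mm
Seasonal total = 435.39 mm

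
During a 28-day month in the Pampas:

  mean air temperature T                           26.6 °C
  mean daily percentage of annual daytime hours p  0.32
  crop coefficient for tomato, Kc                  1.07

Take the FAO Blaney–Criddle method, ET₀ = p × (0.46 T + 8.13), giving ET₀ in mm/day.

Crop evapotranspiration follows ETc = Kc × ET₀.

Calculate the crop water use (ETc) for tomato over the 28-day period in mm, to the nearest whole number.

195 mm

ET₀ = 0.32 × (0.46 × 26.6 + 8.13) = 0.32 × 20.366 = 6.5171 mm/d
ETc = Kc × ET₀ = 1.07 × 6.5171 = 6.9733 mm/d
Over 28 days: 6.9733 × 28 = 195.252 mm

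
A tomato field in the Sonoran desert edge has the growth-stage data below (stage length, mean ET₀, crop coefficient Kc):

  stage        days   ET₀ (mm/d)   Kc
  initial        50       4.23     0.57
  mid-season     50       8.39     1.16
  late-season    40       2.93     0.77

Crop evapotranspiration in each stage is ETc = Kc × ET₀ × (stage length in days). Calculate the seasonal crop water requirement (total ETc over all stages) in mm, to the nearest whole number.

697 mm

initial: 0.57 × 4.23 × 50 = 120.56 mm
mid-season: 1.16 × 8.39 × 50 = 486.62 mm
late-season: 0.77 × 2.93 × 40 = 90.24 mm
Seasonal total = 697.42 mm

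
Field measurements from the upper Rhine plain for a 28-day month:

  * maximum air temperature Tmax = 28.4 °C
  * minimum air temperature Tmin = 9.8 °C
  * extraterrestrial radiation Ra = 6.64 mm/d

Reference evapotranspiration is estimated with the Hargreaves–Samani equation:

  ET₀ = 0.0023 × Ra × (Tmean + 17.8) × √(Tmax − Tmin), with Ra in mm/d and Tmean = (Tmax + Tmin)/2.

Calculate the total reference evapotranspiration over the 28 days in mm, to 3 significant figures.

68.1 mm

Tmean = (28.4 + 9.8)/2 = 19.10 °C
ET₀ = 0.0023 × 6.64 × (19.10 + 17.8) × √18.6 = 0.0023 × 6.64 × 36.90 × 4.3128 = 2.4304 mm/d
Over 28 days: 2.4304 × 28 = 68.051 mm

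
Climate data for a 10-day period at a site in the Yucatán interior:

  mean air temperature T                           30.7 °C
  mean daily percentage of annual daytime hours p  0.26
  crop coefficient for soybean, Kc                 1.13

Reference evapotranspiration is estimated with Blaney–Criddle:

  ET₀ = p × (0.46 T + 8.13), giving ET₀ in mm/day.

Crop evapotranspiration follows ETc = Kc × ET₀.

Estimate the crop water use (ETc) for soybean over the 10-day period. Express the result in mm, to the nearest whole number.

65 mm

ET₀ = 0.26 × (0.46 × 30.7 + 8.13) = 0.26 × 22.252 = 5.7855 mm/d
ETc = Kc × ET₀ = 1.13 × 5.7855 = 6.5376 mm/d
Over 10 days: 6.5376 × 10 = 65.376 mm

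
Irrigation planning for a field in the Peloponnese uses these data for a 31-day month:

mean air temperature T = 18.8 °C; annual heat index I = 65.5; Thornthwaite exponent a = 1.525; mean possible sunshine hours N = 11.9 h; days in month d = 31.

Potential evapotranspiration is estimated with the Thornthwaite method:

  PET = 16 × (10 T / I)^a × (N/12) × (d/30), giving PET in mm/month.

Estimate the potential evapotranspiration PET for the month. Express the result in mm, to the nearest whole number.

82 mm

10T/I = 10 × 18.8 / 65.5 = 2.8702
(10T/I)^a = 2.8702^1.525 = 4.9925
Uncorrected PET = 16 × 4.9925 = 79.880 mm
Correction = (N/12)(d/30) = (11.9/12)(31/30) = 1.0247
PET = 79.880 × 1.0247 = 81.853 mm/month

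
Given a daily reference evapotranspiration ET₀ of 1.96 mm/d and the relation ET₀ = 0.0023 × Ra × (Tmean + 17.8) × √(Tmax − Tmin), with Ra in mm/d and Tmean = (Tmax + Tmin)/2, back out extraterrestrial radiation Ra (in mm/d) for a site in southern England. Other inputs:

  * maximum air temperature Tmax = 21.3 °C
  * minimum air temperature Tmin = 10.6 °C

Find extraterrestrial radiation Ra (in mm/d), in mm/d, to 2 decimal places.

7.72 mm/d

Tmean = 15.95 °C; √ΔT = 3.2711
Ra = ET₀ / [0.0023 × (Tmean+17.8) × √ΔT] = 1.96 / (0.0023 × 33.75 × 3.2711) = 7.719 mm/d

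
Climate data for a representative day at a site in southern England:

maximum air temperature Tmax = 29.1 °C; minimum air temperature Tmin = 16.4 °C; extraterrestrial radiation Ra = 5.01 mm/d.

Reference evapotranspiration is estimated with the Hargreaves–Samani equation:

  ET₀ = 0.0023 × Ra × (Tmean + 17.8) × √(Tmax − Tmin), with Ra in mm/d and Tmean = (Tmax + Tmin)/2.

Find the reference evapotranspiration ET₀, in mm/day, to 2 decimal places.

Tmean = (29.1 + 16.4)/2 = 22.75 °C
ET₀ = 0.0023 × 5.01 × (22.75 + 17.8) × √12.7 = 0.0023 × 5.01 × 40.55 × 3.5637 = 1.6652 mm/d

1.67 mm/day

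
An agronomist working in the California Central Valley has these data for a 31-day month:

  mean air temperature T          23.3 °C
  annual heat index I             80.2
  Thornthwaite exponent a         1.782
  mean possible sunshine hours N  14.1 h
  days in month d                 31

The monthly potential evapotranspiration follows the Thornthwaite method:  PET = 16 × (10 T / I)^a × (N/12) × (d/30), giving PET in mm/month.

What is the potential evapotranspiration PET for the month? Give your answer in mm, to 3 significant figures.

130 mm

10T/I = 10 × 23.3 / 80.2 = 2.9052
(10T/I)^a = 2.9052^1.782 = 6.6893
Uncorrected PET = 16 × 6.6893 = 107.029 mm
Correction = (N/12)(d/30) = (14.1/12)(31/30) = 1.2142
PET = 107.029 × 1.2142 = 129.955 mm/month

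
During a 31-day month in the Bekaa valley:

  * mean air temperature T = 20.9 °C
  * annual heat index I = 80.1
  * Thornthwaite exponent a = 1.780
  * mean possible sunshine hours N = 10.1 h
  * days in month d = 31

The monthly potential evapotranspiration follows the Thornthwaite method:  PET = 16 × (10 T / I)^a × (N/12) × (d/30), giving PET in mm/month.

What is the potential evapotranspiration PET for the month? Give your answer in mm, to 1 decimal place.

76.7 mm

10T/I = 10 × 20.9 / 80.1 = 2.6092
(10T/I)^a = 2.6092^1.780 = 5.5129
Uncorrected PET = 16 × 5.5129 = 88.206 mm
Correction = (N/12)(d/30) = (10.1/12)(31/30) = 0.8697
PET = 88.206 × 0.8697 = 76.713 mm/month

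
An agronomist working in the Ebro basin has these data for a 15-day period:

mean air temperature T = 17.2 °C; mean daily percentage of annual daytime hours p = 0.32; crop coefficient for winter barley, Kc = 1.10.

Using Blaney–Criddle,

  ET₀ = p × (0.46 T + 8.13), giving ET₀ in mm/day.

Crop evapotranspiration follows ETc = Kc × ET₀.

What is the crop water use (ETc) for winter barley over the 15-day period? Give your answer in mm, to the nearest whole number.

85 mm

ET₀ = 0.32 × (0.46 × 17.2 + 8.13) = 0.32 × 16.042 = 5.1334 mm/d
ETc = Kc × ET₀ = 1.10 × 5.1334 = 5.6467 mm/d
Over 15 days: 5.6467 × 15 = 84.701 mm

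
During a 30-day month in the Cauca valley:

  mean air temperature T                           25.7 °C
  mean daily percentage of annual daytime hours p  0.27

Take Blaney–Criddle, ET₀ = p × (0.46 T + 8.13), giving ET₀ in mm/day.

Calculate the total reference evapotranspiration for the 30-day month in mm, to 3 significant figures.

ET₀ = 0.27 × (0.46 × 25.7 + 8.13) = 0.27 × 19.952 = 5.3870 mm/d
Monthly total = 5.3870 × 30 = 161.610 mm

162 mm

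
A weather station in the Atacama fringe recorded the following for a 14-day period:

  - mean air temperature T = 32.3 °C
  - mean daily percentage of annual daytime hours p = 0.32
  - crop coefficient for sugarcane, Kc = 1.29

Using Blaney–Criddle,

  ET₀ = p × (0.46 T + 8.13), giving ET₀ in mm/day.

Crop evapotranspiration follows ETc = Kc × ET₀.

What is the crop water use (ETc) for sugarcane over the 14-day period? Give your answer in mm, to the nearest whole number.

ET₀ = 0.32 × (0.46 × 32.3 + 8.13) = 0.32 × 22.988 = 7.3562 mm/d
ETc = Kc × ET₀ = 1.29 × 7.3562 = 9.4895 mm/d
Over 14 days: 9.4895 × 14 = 132.853 mm

133 mm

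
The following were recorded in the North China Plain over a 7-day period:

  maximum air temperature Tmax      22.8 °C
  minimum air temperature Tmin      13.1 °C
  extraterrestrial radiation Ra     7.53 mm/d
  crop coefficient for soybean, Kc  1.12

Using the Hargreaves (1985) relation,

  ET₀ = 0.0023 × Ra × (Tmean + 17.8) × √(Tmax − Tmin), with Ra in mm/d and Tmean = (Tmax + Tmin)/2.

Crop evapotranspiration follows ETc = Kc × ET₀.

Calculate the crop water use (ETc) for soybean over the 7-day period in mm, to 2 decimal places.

Tmean = (22.8 + 13.1)/2 = 17.95 °C
ET₀ = 0.0023 × 7.53 × (17.95 + 17.8) × √9.7 = 0.0023 × 7.53 × 35.75 × 3.1145 = 1.9284 mm/d
ETc = Kc × ET₀ = 1.12 × 1.9284 = 2.1598 mm/d
Over 7 days: 2.1598 × 7 = 15.119 mm

15.12 mm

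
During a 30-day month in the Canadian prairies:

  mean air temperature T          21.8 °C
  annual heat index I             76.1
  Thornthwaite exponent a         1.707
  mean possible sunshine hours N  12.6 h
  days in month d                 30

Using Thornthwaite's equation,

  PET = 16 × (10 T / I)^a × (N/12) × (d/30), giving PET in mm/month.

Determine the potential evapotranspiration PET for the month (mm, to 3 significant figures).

10T/I = 10 × 21.8 / 76.1 = 2.8647
(10T/I)^a = 2.8647^1.707 = 6.0288
Uncorrected PET = 16 × 6.0288 = 96.461 mm
Correction = (N/12)(d/30) = (12.6/12)(30/30) = 1.0500
PET = 96.461 × 1.0500 = 101.284 mm/month

101 mm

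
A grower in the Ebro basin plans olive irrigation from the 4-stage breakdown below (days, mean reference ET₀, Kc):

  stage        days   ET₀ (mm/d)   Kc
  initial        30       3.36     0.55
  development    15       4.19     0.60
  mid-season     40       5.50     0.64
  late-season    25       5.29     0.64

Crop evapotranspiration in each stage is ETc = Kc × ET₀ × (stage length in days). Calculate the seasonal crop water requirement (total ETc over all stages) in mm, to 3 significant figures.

319 mm

initial: 0.55 × 3.36 × 30 = 55.44 mm
development: 0.60 × 4.19 × 15 = 37.71 mm
mid-season: 0.64 × 5.50 × 40 = 140.80 mm
late-season: 0.64 × 5.29 × 25 = 84.64 mm
Seasonal total = 318.59 mm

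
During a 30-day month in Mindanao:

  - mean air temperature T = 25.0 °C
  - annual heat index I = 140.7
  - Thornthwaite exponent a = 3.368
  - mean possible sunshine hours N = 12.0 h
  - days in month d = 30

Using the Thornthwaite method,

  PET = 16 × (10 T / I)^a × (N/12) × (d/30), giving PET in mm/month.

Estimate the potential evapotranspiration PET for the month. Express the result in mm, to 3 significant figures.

10T/I = 10 × 25.0 / 140.7 = 1.7768
(10T/I)^a = 1.7768^3.368 = 6.9308
Uncorrected PET = 16 × 6.9308 = 110.893 mm
Correction = (N/12)(d/30) = (12.0/12)(30/30) = 1.0000
PET = 110.893 × 1.0000 = 110.893 mm/month

111 mm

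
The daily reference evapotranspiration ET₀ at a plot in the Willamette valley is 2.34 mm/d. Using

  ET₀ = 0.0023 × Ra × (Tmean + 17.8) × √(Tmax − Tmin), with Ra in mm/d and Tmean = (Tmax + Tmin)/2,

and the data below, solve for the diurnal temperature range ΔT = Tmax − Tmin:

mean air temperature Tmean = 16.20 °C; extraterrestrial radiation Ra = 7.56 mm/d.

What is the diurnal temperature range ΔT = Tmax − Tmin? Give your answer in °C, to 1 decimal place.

√ΔT = ET₀ / [0.0023 × Ra × (Tmean+17.8)] = 2.34 / (0.0023 × 7.56 × 34.00) = 3.9581
ΔT = 3.9581² = 15.667 °C

15.7 °C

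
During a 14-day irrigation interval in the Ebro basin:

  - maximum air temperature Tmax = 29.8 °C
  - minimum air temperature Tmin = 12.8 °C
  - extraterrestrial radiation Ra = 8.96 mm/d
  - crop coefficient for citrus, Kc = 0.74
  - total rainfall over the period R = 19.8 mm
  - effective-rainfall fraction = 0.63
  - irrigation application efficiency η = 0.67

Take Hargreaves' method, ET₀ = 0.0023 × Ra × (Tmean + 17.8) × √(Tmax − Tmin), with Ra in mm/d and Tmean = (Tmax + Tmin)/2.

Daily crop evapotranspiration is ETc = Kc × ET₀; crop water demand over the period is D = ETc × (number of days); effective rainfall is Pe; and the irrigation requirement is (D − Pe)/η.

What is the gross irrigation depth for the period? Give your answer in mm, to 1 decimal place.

32.8 mm

Tmean = (29.8 + 12.8)/2 = 21.30 °C
ET₀ = 0.0023 × 8.96 × (21.30 + 17.8) × √17.0 = 0.0023 × 8.96 × 39.10 × 4.1231 = 3.3223 mm/d
ETc = Kc × ET₀ = 0.74 × 3.3223 = 2.4585 mm/d
Crop demand D = ETc × 14 d = 2.4585 × 14 = 34.419 mm
Pe = 0.63 × 19.8 = 12.474 mm
D − Pe = 34.419 − 12.474 = 21.945 mm
Gross irrigation = 21.945 / 0.67 = 32.754 mm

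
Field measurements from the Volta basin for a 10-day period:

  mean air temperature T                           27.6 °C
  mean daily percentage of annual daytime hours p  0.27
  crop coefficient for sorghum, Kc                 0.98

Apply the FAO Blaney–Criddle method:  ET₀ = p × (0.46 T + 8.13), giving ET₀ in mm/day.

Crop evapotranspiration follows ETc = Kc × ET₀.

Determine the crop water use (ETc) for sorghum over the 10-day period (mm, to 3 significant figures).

55.1 mm

ET₀ = 0.27 × (0.46 × 27.6 + 8.13) = 0.27 × 20.826 = 5.6230 mm/d
ETc = Kc × ET₀ = 0.98 × 5.6230 = 5.5105 mm/d
Over 10 days: 5.5105 × 10 = 55.105 mm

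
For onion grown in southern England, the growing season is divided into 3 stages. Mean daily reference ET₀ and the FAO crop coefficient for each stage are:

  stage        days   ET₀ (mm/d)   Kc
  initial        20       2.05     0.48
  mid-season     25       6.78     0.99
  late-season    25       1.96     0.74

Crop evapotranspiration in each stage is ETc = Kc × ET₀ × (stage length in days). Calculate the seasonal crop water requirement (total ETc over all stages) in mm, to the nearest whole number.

224 mm

initial: 0.48 × 2.05 × 20 = 19.68 mm
mid-season: 0.99 × 6.78 × 25 = 167.81 mm
late-season: 0.74 × 1.96 × 25 = 36.26 mm
Seasonal total = 223.75 mm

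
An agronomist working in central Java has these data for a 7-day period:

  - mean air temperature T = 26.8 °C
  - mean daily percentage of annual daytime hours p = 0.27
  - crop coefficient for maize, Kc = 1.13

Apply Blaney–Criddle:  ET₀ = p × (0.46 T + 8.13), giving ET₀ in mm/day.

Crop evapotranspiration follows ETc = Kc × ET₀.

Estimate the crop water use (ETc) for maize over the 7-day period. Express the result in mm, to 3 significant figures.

43.7 mm

ET₀ = 0.27 × (0.46 × 26.8 + 8.13) = 0.27 × 20.458 = 5.5237 mm/d
ETc = Kc × ET₀ = 1.13 × 5.5237 = 6.2418 mm/d
Over 7 days: 6.2418 × 7 = 43.693 mm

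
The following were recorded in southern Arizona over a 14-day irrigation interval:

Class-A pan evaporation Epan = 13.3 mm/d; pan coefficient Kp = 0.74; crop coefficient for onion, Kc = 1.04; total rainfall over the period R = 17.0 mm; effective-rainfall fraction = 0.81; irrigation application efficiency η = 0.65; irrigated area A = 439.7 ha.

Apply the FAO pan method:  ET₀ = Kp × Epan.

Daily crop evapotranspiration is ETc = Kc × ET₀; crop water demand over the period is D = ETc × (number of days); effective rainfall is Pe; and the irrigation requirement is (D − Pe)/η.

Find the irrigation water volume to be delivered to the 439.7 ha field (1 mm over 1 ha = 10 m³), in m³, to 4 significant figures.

876200 m³

ET₀ = 0.74 × 13.3 = 9.8420 mm/d
ETc = Kc × ET₀ = 1.04 × 9.8420 = 10.2357 mm/d
Crop demand D = ETc × 14 d = 10.2357 × 14 = 143.300 mm
Pe = 0.81 × 17.0 = 13.770 mm
D − Pe = 143.300 − 13.770 = 129.530 mm
Gross irrigation = 129.530 / 0.65 = 199.277 mm
Volume = 199.277 mm × 439.7 ha × 10 = 876221.0 m³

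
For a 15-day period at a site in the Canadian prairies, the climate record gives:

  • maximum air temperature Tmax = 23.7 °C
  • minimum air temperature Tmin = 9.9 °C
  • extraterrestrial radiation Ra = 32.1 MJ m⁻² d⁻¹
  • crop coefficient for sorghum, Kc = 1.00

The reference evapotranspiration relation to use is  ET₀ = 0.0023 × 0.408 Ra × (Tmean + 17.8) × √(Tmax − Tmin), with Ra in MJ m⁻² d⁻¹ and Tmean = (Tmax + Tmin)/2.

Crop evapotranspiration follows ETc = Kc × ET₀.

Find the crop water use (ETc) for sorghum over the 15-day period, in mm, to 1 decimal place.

58.1 mm

Tmean = (23.7 + 9.9)/2 = 16.80 °C
0.408 Ra = 0.408 × 32.1 = 13.0968 mm/d equivalent
ET₀ = 0.0023 × 13.0968 × (16.80 + 17.8) × √13.8 = 0.0023 × 13.0968 × 34.60 × 3.7148 = 3.8717 mm/d
ETc = Kc × ET₀ = 1.00 × 3.8717 = 3.8717 mm/d
Over 15 days: 3.8717 × 15 = 58.076 mm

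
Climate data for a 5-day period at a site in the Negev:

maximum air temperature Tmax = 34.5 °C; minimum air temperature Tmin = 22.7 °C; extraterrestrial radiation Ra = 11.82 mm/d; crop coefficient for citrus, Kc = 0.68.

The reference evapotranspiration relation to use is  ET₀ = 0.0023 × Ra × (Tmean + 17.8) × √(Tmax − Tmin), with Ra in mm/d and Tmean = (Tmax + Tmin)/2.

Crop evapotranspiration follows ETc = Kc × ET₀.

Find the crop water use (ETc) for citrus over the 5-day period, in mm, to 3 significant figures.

Tmean = (34.5 + 22.7)/2 = 28.60 °C
ET₀ = 0.0023 × 11.82 × (28.60 + 17.8) × √11.8 = 0.0023 × 11.82 × 46.40 × 3.4351 = 4.3331 mm/d
ETc = Kc × ET₀ = 0.68 × 4.3331 = 2.9465 mm/d
Over 5 days: 2.9465 × 5 = 14.733 mm

14.7 mm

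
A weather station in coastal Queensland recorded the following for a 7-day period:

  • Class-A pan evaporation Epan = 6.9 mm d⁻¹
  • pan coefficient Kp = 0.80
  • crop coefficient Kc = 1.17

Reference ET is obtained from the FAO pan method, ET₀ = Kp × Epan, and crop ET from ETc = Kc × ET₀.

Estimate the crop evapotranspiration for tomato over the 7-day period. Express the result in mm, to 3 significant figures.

45.2 mm

ET₀ = 0.80 × 6.9 = 5.5200 mm/d
ETc = Kc × ET₀ = 1.17 × 5.5200 = 6.4584 mm/d
Over 7 days: 6.4584 × 7 = 45.209 mm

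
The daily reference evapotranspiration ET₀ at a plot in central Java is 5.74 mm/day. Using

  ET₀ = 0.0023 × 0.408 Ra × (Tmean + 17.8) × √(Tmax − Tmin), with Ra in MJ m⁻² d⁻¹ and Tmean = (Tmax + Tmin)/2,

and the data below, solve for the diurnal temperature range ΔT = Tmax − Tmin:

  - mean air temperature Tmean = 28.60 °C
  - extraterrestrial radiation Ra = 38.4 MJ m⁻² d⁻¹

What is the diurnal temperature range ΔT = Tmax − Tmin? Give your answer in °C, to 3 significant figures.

11.8 °C

√ΔT = ET₀ / [0.0023 × 0.408 × Ra × (Tmean+17.8)] = 5.74 / (0.0023 × 15.6672 × 46.40) = 3.4330
ΔT = 3.4330² = 11.785 °C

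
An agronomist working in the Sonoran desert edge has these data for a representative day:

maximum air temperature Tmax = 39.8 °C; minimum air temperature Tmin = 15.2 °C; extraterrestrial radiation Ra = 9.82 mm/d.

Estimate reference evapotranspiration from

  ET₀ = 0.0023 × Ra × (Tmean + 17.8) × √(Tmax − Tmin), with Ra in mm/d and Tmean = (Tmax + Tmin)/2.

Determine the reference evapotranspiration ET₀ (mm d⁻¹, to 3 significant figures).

Tmean = (39.8 + 15.2)/2 = 27.50 °C
ET₀ = 0.0023 × 9.82 × (27.50 + 17.8) × √24.6 = 0.0023 × 9.82 × 45.30 × 4.9598 = 5.0746 mm/d

5.07 mm d⁻¹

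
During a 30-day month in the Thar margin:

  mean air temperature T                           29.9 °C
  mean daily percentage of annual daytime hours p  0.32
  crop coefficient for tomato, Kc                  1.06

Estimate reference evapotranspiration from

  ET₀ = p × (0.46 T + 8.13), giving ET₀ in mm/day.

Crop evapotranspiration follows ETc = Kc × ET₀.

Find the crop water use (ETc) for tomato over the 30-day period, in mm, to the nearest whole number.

ET₀ = 0.32 × (0.46 × 29.9 + 8.13) = 0.32 × 21.884 = 7.0029 mm/d
ETc = Kc × ET₀ = 1.06 × 7.0029 = 7.4231 mm/d
Over 30 days: 7.4231 × 30 = 222.693 mm

223 mm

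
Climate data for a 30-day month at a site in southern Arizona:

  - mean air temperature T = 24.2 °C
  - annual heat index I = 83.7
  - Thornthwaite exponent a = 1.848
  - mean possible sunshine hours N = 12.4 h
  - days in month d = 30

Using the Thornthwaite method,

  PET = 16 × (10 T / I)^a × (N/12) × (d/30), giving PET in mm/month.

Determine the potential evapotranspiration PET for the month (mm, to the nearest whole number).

118 mm

10T/I = 10 × 24.2 / 83.7 = 2.8913
(10T/I)^a = 2.8913^1.848 = 7.1138
Uncorrected PET = 16 × 7.1138 = 113.821 mm
Correction = (N/12)(d/30) = (12.4/12)(30/30) = 1.0333
PET = 113.821 × 1.0333 = 117.611 mm/month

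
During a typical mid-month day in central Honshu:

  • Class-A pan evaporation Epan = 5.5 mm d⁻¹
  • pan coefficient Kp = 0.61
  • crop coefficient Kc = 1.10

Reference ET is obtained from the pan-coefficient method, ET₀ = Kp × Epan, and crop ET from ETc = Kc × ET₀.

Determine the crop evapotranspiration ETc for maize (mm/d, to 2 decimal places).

3.69 mm/d

ET₀ = 0.61 × 5.5 = 3.3550 mm/d
ETc = Kc × ET₀ = 1.10 × 3.3550 = 3.6905 mm/d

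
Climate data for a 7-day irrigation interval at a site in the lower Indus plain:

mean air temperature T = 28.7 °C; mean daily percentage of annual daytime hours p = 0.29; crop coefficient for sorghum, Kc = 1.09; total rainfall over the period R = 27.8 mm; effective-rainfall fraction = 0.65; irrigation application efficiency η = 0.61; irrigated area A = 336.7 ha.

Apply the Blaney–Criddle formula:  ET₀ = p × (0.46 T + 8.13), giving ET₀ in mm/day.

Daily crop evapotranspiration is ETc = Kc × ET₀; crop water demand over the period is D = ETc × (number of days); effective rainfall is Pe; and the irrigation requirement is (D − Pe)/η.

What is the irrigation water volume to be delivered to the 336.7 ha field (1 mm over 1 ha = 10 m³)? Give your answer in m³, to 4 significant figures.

160800 m³

ET₀ = 0.29 × (0.46 × 28.7 + 8.13) = 0.29 × 21.332 = 6.1863 mm/d
ETc = Kc × ET₀ = 1.09 × 6.1863 = 6.7431 mm/d
Crop demand D = ETc × 7 d = 6.7431 × 7 = 47.202 mm
Pe = 0.65 × 27.8 = 18.070 mm
D − Pe = 47.202 − 18.070 = 29.132 mm
Gross irrigation = 29.132 / 0.61 = 47.757 mm
Volume = 47.757 mm × 336.7 ha × 10 = 160797.8 m³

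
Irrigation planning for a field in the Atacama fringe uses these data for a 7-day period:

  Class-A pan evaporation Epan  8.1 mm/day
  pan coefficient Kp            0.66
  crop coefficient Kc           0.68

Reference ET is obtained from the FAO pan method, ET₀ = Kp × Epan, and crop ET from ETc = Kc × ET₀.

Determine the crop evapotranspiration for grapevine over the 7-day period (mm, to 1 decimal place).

25.4 mm

ET₀ = 0.66 × 8.1 = 5.3460 mm/d
ETc = Kc × ET₀ = 0.68 × 5.3460 = 3.6353 mm/d
Over 7 days: 3.6353 × 7 = 25.447 mm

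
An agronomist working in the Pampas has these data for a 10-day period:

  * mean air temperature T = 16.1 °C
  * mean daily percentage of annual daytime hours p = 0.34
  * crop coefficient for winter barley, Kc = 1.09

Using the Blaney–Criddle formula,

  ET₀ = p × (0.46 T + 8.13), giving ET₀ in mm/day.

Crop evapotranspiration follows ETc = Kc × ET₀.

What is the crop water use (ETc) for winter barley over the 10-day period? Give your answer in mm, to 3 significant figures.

57.6 mm

ET₀ = 0.34 × (0.46 × 16.1 + 8.13) = 0.34 × 15.536 = 5.2822 mm/d
ETc = Kc × ET₀ = 1.09 × 5.2822 = 5.7576 mm/d
Over 10 days: 5.7576 × 10 = 57.576 mm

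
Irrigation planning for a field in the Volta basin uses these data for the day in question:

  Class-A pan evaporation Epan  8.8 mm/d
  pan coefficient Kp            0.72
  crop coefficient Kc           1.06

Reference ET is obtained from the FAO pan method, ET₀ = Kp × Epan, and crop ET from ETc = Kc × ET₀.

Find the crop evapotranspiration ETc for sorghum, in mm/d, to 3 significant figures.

ET₀ = 0.72 × 8.8 = 6.3360 mm/d
ETc = Kc × ET₀ = 1.06 × 6.3360 = 6.7162 mm/d

6.72 mm/d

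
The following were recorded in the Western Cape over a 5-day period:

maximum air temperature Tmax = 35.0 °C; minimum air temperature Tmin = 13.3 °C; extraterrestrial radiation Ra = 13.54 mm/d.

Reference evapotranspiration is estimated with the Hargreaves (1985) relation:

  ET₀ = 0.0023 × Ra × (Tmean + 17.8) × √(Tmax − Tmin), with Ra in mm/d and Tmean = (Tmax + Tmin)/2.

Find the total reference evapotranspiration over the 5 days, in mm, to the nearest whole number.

30 mm

Tmean = (35.0 + 13.3)/2 = 24.15 °C
ET₀ = 0.0023 × 13.54 × (24.15 + 17.8) × √21.7 = 0.0023 × 13.54 × 41.95 × 4.6583 = 6.0856 mm/d
Over 5 days: 6.0856 × 5 = 30.428 mm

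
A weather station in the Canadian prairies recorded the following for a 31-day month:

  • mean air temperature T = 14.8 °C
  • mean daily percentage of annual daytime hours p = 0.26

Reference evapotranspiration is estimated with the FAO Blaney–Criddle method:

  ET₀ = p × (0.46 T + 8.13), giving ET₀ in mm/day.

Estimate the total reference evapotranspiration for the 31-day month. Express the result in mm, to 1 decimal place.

120.4 mm

ET₀ = 0.26 × (0.46 × 14.8 + 8.13) = 0.26 × 14.938 = 3.8839 mm/d
Monthly total = 3.8839 × 31 = 120.401 mm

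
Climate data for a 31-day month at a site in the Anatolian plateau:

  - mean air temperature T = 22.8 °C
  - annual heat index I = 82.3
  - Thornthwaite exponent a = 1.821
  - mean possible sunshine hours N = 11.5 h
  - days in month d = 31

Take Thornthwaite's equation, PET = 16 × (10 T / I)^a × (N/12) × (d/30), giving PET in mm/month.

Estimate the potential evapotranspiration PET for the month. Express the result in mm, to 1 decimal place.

101.3 mm

10T/I = 10 × 22.8 / 82.3 = 2.7704
(10T/I)^a = 2.7704^1.821 = 6.3954
Uncorrected PET = 16 × 6.3954 = 102.326 mm
Correction = (N/12)(d/30) = (11.5/12)(31/30) = 0.9903
PET = 102.326 × 0.9903 = 101.333 mm/month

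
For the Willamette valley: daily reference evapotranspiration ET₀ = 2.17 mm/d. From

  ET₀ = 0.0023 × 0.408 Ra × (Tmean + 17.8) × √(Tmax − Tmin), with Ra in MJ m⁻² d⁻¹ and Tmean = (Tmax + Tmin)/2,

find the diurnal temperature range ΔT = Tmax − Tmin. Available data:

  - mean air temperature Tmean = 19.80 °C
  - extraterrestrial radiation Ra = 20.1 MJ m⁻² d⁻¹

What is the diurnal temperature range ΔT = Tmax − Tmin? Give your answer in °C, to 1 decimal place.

√ΔT = ET₀ / [0.0023 × 0.408 × Ra × (Tmean+17.8)] = 2.17 / (0.0023 × 8.2008 × 37.60) = 3.0598
ΔT = 3.0598² = 9.362 °C

9.4 °C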